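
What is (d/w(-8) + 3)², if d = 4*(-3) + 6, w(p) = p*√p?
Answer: 1143/128 - 9*I*√2/8 ≈ 8.9297 - 1.591*I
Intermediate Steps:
w(p) = p^(3/2)
d = -6 (d = -12 + 6 = -6)
(d/w(-8) + 3)² = (-6*I*√2/32 + 3)² = (-3*I*√2/16 + 3)² = (3 - 3*I*√2/16)²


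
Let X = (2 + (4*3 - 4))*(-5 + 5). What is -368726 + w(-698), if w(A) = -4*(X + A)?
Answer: -365934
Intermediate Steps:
X = 0 (X = (2 + (12 - 4))*0 = (2 + 8)*0 = 10*0 = 0)
w(A) = -4*A (w(A) = -4*(0 + A) = -4*A)
-368726 + w(-698) = -368726 - 4*(-698) = -368726 + 2792 = -365934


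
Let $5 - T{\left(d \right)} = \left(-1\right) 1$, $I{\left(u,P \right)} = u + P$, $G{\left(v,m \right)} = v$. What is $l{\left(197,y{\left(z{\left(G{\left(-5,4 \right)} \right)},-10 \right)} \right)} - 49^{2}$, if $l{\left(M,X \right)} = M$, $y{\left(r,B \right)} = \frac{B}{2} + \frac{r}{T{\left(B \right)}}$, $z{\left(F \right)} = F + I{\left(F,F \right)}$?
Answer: $-2204$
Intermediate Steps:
$I{\left(u,P \right)} = P + u$
$z{\left(F \right)} = 3 F$ ($z{\left(F \right)} = F + \left(F + F\right) = F + 2 F = 3 F$)
$T{\left(d \right)} = 6$ ($T{\left(d \right)} = 5 - \left(-1\right) 1 = 5 - -1 = 5 + 1 = 6$)
$y{\left(r,B \right)} = \frac{B}{2} + \frac{r}{6}$
$l{\left(197,y{\left(z{\left(G{\left(-5,4 \right)} \right)},-10 \right)} \right)} - 49^{2} = 197 - 49^{2} = 197 - 2401 = -2204$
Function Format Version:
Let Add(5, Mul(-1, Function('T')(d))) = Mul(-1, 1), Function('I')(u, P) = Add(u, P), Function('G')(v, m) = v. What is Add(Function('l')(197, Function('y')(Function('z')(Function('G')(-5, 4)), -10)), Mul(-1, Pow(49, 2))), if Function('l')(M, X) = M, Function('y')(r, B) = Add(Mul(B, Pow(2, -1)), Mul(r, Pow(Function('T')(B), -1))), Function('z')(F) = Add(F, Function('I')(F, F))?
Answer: -2204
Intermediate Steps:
Function('I')(u, P) = Add(P, u)
Function('z')(F) = Mul(3, F) (Function('z')(F) = Add(F, Add(F, F)) = Add(F, Mul(2, F)) = Mul(3, F))
Function('T')(d) = 6 (Function('T')(d) = Add(5, Mul(-1, Mul(-1, 1))) = Add(5, Mul(-1, -1)) = Add(5, 1) = 6)
Function('y')(r, B) = Add(Mul(Rational(1, 2), B), Mul(Rational(1, 6), r)) (Function('y')(r, B) = Add(Mul(B, Pow(2, -1)), Mul(r, Pow(6, -1))) = Add(Mul(B, Rational(1, 2)), Mul(r, Rational(1, 6))) = Add(Mul(Rational(1, 2), B), Mul(Rational(1, 6), r)))
Add(Function('l')(197, Function('y')(Function('z')(Function('G')(-5, 4)), -10)), Mul(-1, Pow(49, 2))) = Add(197, Mul(-1, Pow(49, 2))) = Add(197, Mul(-1, 2401)) = Add(197, -2401) = -2204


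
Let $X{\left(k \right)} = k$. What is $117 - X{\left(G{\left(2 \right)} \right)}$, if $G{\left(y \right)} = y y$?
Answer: $113$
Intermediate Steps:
$G{\left(y \right)} = y^{2}$
$117 - X{\left(G{\left(2 \right)} \right)} = 117 - 2^{2} = 117 - 4 = 113$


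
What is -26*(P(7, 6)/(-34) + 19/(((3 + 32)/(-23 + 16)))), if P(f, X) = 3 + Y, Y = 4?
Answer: 8853/85 ≈ 104.15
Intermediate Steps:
P(f, X) = 7 (P(f, X) = 3 + 4 = 7)
-26*(P(7, 6)/(-34) + 19/(((3 + 32)/(-23 + 16)))) = -26*(7/(-34) + 19/(((3 + 32)/(-23 + 16)))) = -26*(7*(-1/34) + 19/((35/(-7)))) = -26*(-7/34 + 19/((35*(-⅐)))) = -26*(-7/34 + 19/(-5)) = -26*(-7/34 + 19*(-⅕)) = -26*(-7/34 - 19/5) = -26*(-681/170) = 8853/85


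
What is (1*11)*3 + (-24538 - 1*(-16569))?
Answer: -7936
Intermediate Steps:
(1*11)*3 + (-24538 - 1*(-16569)) = 11*3 + (-24538 + 16569) = 33 - 7969 = -7936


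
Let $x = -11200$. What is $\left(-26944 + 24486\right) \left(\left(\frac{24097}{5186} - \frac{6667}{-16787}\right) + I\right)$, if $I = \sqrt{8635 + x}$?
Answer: $- \frac{539643331829}{43528691} - 7374 i \sqrt{285} \approx -12397.0 - 1.2449 \cdot 10^{5} i$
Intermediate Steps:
$I = 3 i \sqrt{285}$ ($I = \sqrt{8635 - 11200} = \sqrt{-2565} = 3 i \sqrt{285} \approx 50.646 i$)
$\left(-26944 + 24486\right) \left(\left(\frac{24097}{5186} - \frac{6667}{-16787}\right) + I\right) = \left(-26944 + 24486\right) \left(\left(\frac{24097}{5186} - \frac{6667}{-16787}\right) + 3 i \sqrt{285}\right) = - 2458 \left(\left(24097 \cdot \frac{1}{5186} - - \frac{6667}{16787}\right) + 3 i \sqrt{285}\right) = - 2458 \left(\left(\frac{24097}{5186} + \frac{6667}{16787}\right) + 3 i \sqrt{285}\right) = - 2458 \left(\frac{439091401}{87057382} + 3 i \sqrt{285}\right) = - \frac{539643331829}{43528691} - 7374 i \sqrt{285}$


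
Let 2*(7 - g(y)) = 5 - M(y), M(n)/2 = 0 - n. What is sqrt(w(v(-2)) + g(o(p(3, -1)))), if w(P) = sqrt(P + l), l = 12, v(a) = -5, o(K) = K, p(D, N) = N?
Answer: sqrt(22 + 4*sqrt(7))/2 ≈ 2.8541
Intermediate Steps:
M(n) = -2*n (M(n) = 2*(0 - n) = 2*(-n) = -2*n)
g(y) = 9/2 - y (g(y) = 7 - (5 - (-2)*y)/2 = 7 - (5 + 2*y)/2 = 7 + (-5/2 - y) = 9/2 - y)
w(P) = sqrt(12 + P) (w(P) = sqrt(P + 12) = sqrt(12 + P))
sqrt(w(v(-2)) + g(o(p(3, -1)))) = sqrt(sqrt(12 - 5) + (9/2 - 1*(-1))) = sqrt(sqrt(7) + (9/2 + 1)) = sqrt(sqrt(7) + 11/2) = sqrt(11/2 + sqrt(7))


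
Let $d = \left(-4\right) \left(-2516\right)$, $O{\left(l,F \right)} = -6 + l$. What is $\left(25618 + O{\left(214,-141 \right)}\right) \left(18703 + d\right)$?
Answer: $742936542$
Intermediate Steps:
$d = 10064$
$\left(25618 + O{\left(214,-141 \right)}\right) \left(18703 + d\right) = \left(25618 + \left(-6 + 214\right)\right) \left(18703 + 10064\right) = \left(25618 + 208\right) 28767 = 25826 \cdot 28767 = 742936542$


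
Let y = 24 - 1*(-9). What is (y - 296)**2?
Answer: 69169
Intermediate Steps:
y = 33 (y = 24 + 9 = 33)
(y - 296)**2 = (33 - 296)**2 = (-263)**2 = 69169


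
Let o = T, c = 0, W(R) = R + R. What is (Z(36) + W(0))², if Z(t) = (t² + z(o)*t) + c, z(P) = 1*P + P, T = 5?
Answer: 2742336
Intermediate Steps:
W(R) = 2*R
o = 5
z(P) = 2*P (z(P) = P + P = 2*P)
Z(t) = t² + 10*t (Z(t) = (t² + (2*5)*t) + 0 = (t² + 10*t) + 0 = t² + 10*t)
(Z(36) + W(0))² = (36*(10 + 36) + 2*0)² = (36*46 + 0)² = (1656 + 0)² = 1656² = 2742336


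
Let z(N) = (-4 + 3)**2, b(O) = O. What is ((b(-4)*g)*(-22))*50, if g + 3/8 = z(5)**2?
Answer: 2750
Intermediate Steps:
z(N) = 1 (z(N) = (-1)**2 = 1)
g = 5/8 (g = -3/8 + 1**2 = -3/8 + 1 = 5/8 ≈ 0.62500)
((b(-4)*g)*(-22))*50 = (-4*5/8*(-22))*50 = -5/2*(-22)*50 = 55*50 = 2750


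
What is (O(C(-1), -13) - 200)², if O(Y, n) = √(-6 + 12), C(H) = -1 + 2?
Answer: (200 - √6)² ≈ 39026.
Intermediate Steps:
C(H) = 1
O(Y, n) = √6
(O(C(-1), -13) - 200)² = (√6 - 200)² = (-200 + √6)²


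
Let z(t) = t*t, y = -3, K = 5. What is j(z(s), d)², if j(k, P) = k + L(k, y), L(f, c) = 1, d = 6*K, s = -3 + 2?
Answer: 4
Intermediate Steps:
s = -1
d = 30 (d = 6*5 = 30)
z(t) = t²
j(k, P) = 1 + k (j(k, P) = k + 1 = 1 + k)
j(z(s), d)² = (1 + (-1)²)² = (1 + 1)² = 2² = 4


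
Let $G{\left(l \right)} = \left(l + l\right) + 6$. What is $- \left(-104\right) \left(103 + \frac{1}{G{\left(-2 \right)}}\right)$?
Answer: $10764$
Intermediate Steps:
$G{\left(l \right)} = 6 + 2 l$ ($G{\left(l \right)} = 2 l + 6 = 6 + 2 l$)
$- \left(-104\right) \left(103 + \frac{1}{G{\left(-2 \right)}}\right) = - \left(-104\right) \left(103 + \frac{1}{6 + 2 \left(-2\right)}\right) = - \left(-104\right) \left(103 + \frac{1}{6 - 4}\right) = - \left(-104\right) \left(103 + \frac{1}{2}\right) = - \frac{\left(-104\right) 207}{2} = \left(-1\right) \left(-10764\right) = 10764$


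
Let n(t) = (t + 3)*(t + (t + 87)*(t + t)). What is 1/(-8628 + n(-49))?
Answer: 1/164930 ≈ 6.0632e-6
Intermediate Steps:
n(t) = (3 + t)*(t + 2*t*(87 + t)) (n(t) = (3 + t)*(t + (87 + t)*(2*t)) = (3 + t)*(t + 2*t*(87 + t)))
1/(-8628 + n(-49)) = 1/(-8628 - 49*(525 + 2*(-49)**2 + 181*(-49))) = 1/(-8628 - 49*(525 + 2*2401 - 8869)) = 1/(-8628 - 49*(525 + 4802 - 8869)) = 1/(-8628 - 49*(-3542)) = 1/(-8628 + 173558) = 1/164930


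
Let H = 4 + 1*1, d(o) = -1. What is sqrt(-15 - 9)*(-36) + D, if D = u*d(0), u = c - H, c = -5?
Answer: 10 - 72*I*sqrt(6) ≈ 10.0 - 176.36*I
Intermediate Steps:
H = 5 (H = 4 + 1 = 5)
u = -10 (u = -5 - 1*5 = -5 - 5 = -10)
D = 10 (D = -10*(-1) = 10)
sqrt(-15 - 9)*(-36) + D = sqrt(-15 - 9)*(-36) + 10 = sqrt(-24)*(-36) + 10 = (2*I*sqrt(6))*(-36) + 10 = -72*I*sqrt(6) + 10 = 10 - 72*I*sqrt(6)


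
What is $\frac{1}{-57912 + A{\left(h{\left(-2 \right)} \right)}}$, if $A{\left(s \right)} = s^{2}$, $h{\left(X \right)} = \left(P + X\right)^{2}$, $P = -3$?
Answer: $- \frac{1}{57287} \approx -1.7456 \cdot 10^{-5}$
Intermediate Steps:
$h{\left(X \right)} = \left(-3 + X\right)^{2}$
$\frac{1}{-57912 + A{\left(h{\left(-2 \right)} \right)}} = \frac{1}{-57912 + \left(\left(-3 - 2\right)^{2}\right)^{2}} = \frac{1}{-57912 + \left(\left(-5\right)^{2}\right)^{2}} = \frac{1}{-57912 + 25^{2}} = \frac{1}{-57912 + 625} = \frac{1}{-57287} = - \frac{1}{57287}$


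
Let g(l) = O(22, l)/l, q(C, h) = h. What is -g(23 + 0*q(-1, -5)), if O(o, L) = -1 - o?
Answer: 1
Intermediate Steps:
g(l) = -23/l (g(l) = (-1 - 1*22)/l = (-1 - 22)/l = -23/l)
-g(23 + 0*q(-1, -5)) = -(-23)/(23 + 0*(-5)) = -(-23)/(23 + 0) = -(-23)/23 = -1*(-1) = 1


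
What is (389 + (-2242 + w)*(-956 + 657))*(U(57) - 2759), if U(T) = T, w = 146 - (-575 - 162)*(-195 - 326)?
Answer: -311908655632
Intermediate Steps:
w = -383831 (w = 146 - (-737)*(-521) = 146 - 1*383977 = 146 - 383977 = -383831)
(389 + (-2242 + w)*(-956 + 657))*(U(57) - 2759) = (389 + (-2242 - 383831)*(-956 + 657))*(57 - 2759) = (389 - 386073*(-299))*(-2702) = (389 + 115435827)*(-2702) = 115436216*(-2702) = -311908655632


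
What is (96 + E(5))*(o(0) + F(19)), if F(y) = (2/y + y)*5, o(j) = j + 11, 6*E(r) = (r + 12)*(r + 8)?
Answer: 806564/57 ≈ 14150.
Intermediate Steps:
E(r) = (8 + r)*(12 + r)/6 (E(r) = ((r + 12)*(r + 8))/6 = ((12 + r)*(8 + r))/6 = ((8 + r)*(12 + r))/6 = (8 + r)*(12 + r)/6)
o(j) = 11 + j
F(y) = 5*y + 10/y (F(y) = (y + 2/y)*5 = 5*y + 10/y)
(96 + E(5))*(o(0) + F(19)) = (96 + (16 + (⅙)*5² + (10/3)*5))*((11 + 0) + (5*19 + 10/19)) = (96 + (16 + (⅙)*25 + 50/3))*(11 + (95 + 10*(1/19))) = (96 + (16 + 25/6 + 50/3))*(11 + (95 + 10/19)) = (96 + 221/6)*(11 + 1815/19) = (797/6)*(2024/19) = 806564/57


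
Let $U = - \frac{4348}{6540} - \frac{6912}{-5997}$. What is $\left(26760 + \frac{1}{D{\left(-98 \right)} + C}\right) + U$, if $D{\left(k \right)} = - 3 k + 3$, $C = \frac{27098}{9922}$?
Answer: $\frac{130054585221595847}{4859947630590} \approx 26761.0$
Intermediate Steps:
$C = \frac{13549}{4961}$ ($C = 27098 \cdot \frac{1}{9922} = \frac{13549}{4961} \approx 2.7311$)
$D{\left(k \right)} = 3 - 3 k$
$U = \frac{1594127}{3268365}$ ($U = \left(-4348\right) \frac{1}{6540} - - \frac{2304}{1999} = - \frac{1087}{1635} + \frac{2304}{1999} = \frac{1594127}{3268365} \approx 0.48774$)
$\left(26760 + \frac{1}{D{\left(-98 \right)} + C}\right) + U = \left(26760 + \frac{1}{\left(3 - -294\right) + \frac{13549}{4961}}\right) + \frac{1594127}{3268365} = \left(26760 + \frac{1}{\left(3 + 294\right) + \frac{13549}{4961}}\right) + \frac{1594127}{3268365} = \left(26760 + \frac{1}{297 + \frac{13549}{4961}}\right) + \frac{1594127}{3268365} = \left(26760 + \frac{1}{\frac{1486966}{4961}}\right) + \frac{1594127}{3268365} = \left(26760 + \frac{4961}{1486966}\right) + \frac{1594127}{3268365} = \frac{39791215121}{1486966} + \frac{1594127}{3268365} = \frac{130054585221595847}{4859947630590}$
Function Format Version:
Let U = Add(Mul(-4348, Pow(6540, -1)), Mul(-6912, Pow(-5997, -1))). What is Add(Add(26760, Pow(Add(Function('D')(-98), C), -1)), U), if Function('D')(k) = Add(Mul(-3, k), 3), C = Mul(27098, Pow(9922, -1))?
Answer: Rational(130054585221595847, 4859947630590) ≈ 26761.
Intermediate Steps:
C = Rational(13549, 4961) (C = Mul(27098, Rational(1, 9922)) = Rational(13549, 4961) ≈ 2.7311)
Function('D')(k) = Add(3, Mul(-3, k))
U = Rational(1594127, 3268365) (U = Add(Mul(-4348, Rational(1, 6540)), Mul(-6912, Rational(-1, 5997))) = Add(Rational(-1087, 1635), Rational(2304, 1999)) = Rational(1594127, 3268365) ≈ 0.48774)
Add(Add(26760, Pow(Add(Function('D')(-98), C), -1)), U) = Add(Add(26760, Pow(Add(Add(3, Mul(-3, -98)), Rational(13549, 4961)), -1)), Rational(1594127, 3268365)) = Add(Add(26760, Pow(Add(Add(3, 294), Rational(13549, 4961)), -1)), Rational(1594127, 3268365)) = Add(Add(26760, Pow(Add(297, Rational(13549, 4961)), -1)), Rational(1594127, 3268365)) = Add(Add(26760, Pow(Rational(1486966, 4961), -1)), Rational(1594127, 3268365)) = Add(Add(26760, Rational(4961, 1486966)), Rational(1594127, 3268365)) = Add(Rational(39791215121, 1486966), Rational(1594127, 3268365)) = Rational(130054585221595847, 4859947630590)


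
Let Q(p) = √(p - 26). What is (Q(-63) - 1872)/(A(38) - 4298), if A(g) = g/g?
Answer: 1872/4297 - I*√89/4297 ≈ 0.43565 - 0.0021955*I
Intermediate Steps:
A(g) = 1
Q(p) = √(-26 + p)
(Q(-63) - 1872)/(A(38) - 4298) = (√(-26 - 63) - 1872)/(1 - 4298) = (√(-89) - 1872)/(-4297) = (I*√89 - 1872)*(-1/4297) = (-1872 + I*√89)*(-1/4297) = 1872/4297 - I*√89/4297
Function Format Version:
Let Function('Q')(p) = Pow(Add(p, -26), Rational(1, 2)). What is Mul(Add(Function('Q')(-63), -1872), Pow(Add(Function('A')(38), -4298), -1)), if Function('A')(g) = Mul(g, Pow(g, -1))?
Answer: Add(Rational(1872, 4297), Mul(Rational(-1, 4297), I, Pow(89, Rational(1, 2)))) ≈ Add(0.43565, Mul(-0.0021955, I))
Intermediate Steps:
Function('A')(g) = 1
Function('Q')(p) = Pow(Add(-26, p), Rational(1, 2))
Mul(Add(Function('Q')(-63), -1872), Pow(Add(Function('A')(38), -4298), -1)) = Mul(Add(Pow(Add(-26, -63), Rational(1, 2)), -1872), Pow(Add(1, -4298), -1)) = Mul(Add(Pow(-89, Rational(1, 2)), -1872), Pow(-4297, -1)) = Mul(Add(Mul(I, Pow(89, Rational(1, 2))), -1872), Rational(-1, 4297)) = Mul(Add(-1872, Mul(I, Pow(89, Rational(1, 2)))), Rational(-1, 4297)) = Add(Rational(1872, 4297), Mul(Rational(-1, 4297), I, Pow(89, Rational(1, 2))))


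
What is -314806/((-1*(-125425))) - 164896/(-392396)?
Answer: -25711633594/12304067075 ≈ -2.0897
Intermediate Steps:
-314806/((-1*(-125425))) - 164896/(-392396) = -314806/125425 - 164896*(-1/392396) = -314806*1/125425 + 41224/98099 = -314806/125425 + 41224/98099 = -25711633594/12304067075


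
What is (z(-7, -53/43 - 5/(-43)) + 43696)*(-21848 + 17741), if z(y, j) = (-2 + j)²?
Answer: -331894309020/1849 ≈ -1.7950e+8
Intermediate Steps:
(z(-7, -53/43 - 5/(-43)) + 43696)*(-21848 + 17741) = ((-2 + (-53/43 - 5/(-43)))² + 43696)*(-21848 + 17741) = ((-2 + (-53*1/43 - 5*(-1/43)))² + 43696)*(-4107) = ((-2 + (-53/43 + 5/43))² + 43696)*(-4107) = ((-2 - 48/43)² + 43696)*(-4107) = ((-134/43)² + 43696)*(-4107) = (17956/1849 + 43696)*(-4107) = (80811860/1849)*(-4107) = -331894309020/1849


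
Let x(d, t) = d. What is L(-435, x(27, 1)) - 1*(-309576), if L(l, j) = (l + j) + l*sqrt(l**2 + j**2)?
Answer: 309168 - 1305*sqrt(21106) ≈ 1.1958e+5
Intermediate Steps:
L(l, j) = j + l + l*sqrt(j**2 + l**2) (L(l, j) = (j + l) + l*sqrt(j**2 + l**2) = j + l + l*sqrt(j**2 + l**2))
L(-435, x(27, 1)) - 1*(-309576) = (27 - 435 - 435*sqrt(27**2 + (-435)**2)) - 1*(-309576) = (27 - 435 - 435*sqrt(729 + 189225)) + 309576 = (27 - 435 - 1305*sqrt(21106)) + 309576 = (-408 - 1305*sqrt(21106)) + 309576 = 309168 - 1305*sqrt(21106)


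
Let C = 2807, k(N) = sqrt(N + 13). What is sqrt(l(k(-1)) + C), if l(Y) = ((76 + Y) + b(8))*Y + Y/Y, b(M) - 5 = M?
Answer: sqrt(2820 + 178*sqrt(3)) ≈ 55.931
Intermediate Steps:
b(M) = 5 + M
k(N) = sqrt(13 + N)
l(Y) = 1 + Y*(89 + Y) (l(Y) = ((76 + Y) + (5 + 8))*Y + Y/Y = ((76 + Y) + 13)*Y + 1 = (89 + Y)*Y + 1 = Y*(89 + Y) + 1 = 1 + Y*(89 + Y))
sqrt(l(k(-1)) + C) = sqrt((1 + (sqrt(13 - 1))**2 + 89*sqrt(13 - 1)) + 2807) = sqrt((1 + (sqrt(12))**2 + 89*sqrt(12)) + 2807) = sqrt((1 + (2*sqrt(3))**2 + 89*(2*sqrt(3))) + 2807) = sqrt((1 + 12 + 178*sqrt(3)) + 2807) = sqrt((13 + 178*sqrt(3)) + 2807) = sqrt(2820 + 178*sqrt(3))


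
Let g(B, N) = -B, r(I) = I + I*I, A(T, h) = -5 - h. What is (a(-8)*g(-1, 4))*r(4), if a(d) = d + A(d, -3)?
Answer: -200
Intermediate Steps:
r(I) = I + I²
a(d) = -2 + d (a(d) = d + (-5 - 1*(-3)) = d + (-5 + 3) = d - 2 = -2 + d)
(a(-8)*g(-1, 4))*r(4) = ((-2 - 8)*(-1*(-1)))*(4*(1 + 4)) = (-10*1)*(4*5) = -10*20 = -200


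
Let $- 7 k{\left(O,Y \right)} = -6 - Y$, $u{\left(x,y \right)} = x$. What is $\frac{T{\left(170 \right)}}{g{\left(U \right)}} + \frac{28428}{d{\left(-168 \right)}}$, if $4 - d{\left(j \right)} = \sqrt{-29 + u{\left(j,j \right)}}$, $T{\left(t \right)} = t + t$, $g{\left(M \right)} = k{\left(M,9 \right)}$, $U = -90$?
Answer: $\frac{147508}{213} + \frac{9476 i \sqrt{197}}{71} \approx 692.53 + 1873.3 i$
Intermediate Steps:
$k{\left(O,Y \right)} = \frac{6}{7} + \frac{Y}{7}$ ($k{\left(O,Y \right)} = - \frac{-6 - Y}{7} = \frac{6}{7} + \frac{Y}{7}$)
$g{\left(M \right)} = \frac{15}{7}$ ($g{\left(M \right)} = \frac{6}{7} + \frac{1}{7} \cdot 9 = \frac{6}{7} + \frac{9}{7} = \frac{15}{7}$)
$T{\left(t \right)} = 2 t$
$d{\left(j \right)} = 4 - \sqrt{-29 + j}$
$\frac{T{\left(170 \right)}}{g{\left(U \right)}} + \frac{28428}{d{\left(-168 \right)}} = \frac{2 \cdot 170}{\frac{15}{7}} + \frac{28428}{4 - \sqrt{-29 - 168}} = 340 \cdot \frac{7}{15} + \frac{28428}{4 - \sqrt{-197}} = \frac{476}{3} + \frac{28428}{4 - i \sqrt{197}}$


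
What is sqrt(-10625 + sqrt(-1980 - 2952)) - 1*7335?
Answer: -7335 + sqrt(-10625 + 6*I*sqrt(137)) ≈ -7334.7 + 103.08*I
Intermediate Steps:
sqrt(-10625 + sqrt(-1980 - 2952)) - 1*7335 = sqrt(-10625 + sqrt(-4932)) - 7335 = sqrt(-10625 + 6*I*sqrt(137)) - 7335 = -7335 + sqrt(-10625 + 6*I*sqrt(137))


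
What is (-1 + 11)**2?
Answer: 100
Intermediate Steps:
(-1 + 11)**2 = 10**2 = 100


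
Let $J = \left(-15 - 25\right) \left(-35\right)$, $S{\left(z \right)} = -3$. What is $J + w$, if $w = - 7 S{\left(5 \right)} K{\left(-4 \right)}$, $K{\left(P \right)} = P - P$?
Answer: $1400$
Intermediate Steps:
$K{\left(P \right)} = 0$
$J = 1400$ ($J = \left(-40\right) \left(-35\right) = 1400$)
$w = 0$ ($w = \left(-7\right) \left(-3\right) 0 = 21 \cdot 0 = 0$)
$J + w = 1400 + 0 = 1400$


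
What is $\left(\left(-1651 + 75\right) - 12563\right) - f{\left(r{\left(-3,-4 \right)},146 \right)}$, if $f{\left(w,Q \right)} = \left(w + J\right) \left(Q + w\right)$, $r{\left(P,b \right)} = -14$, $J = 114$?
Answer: $-27339$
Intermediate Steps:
$f{\left(w,Q \right)} = \left(114 + w\right) \left(Q + w\right)$ ($f{\left(w,Q \right)} = \left(w + 114\right) \left(Q + w\right) = \left(114 + w\right) \left(Q + w\right)$)
$\left(\left(-1651 + 75\right) - 12563\right) - f{\left(r{\left(-3,-4 \right)},146 \right)} = \left(\left(-1651 + 75\right) - 12563\right) - \left(\left(-14\right)^{2} + 114 \cdot 146 + 114 \left(-14\right) + 146 \left(-14\right)\right) = \left(-1576 - 12563\right) - \left(196 + 16644 - 1596 - 2044\right) = -14139 - 13200 = -27339$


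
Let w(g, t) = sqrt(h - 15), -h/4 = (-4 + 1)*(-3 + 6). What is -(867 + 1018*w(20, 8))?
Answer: -867 - 1018*sqrt(21) ≈ -5532.1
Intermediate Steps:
h = 36 (h = -4*(-4 + 1)*(-3 + 6) = -(-12)*3 = -4*(-9) = 36)
w(g, t) = sqrt(21) (w(g, t) = sqrt(36 - 15) = sqrt(21))
-(867 + 1018*w(20, 8)) = -(867 + 1018*sqrt(21)) = -867 - 1018*sqrt(21)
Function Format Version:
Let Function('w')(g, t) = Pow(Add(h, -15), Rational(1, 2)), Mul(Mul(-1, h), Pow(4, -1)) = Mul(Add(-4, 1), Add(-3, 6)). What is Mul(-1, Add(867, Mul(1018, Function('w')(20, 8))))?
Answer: Add(-867, Mul(-1018, Pow(21, Rational(1, 2)))) ≈ -5532.1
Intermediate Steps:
h = 36 (h = Mul(-4, Mul(Add(-4, 1), Add(-3, 6))) = Mul(-4, Mul(-3, 3)) = Mul(-4, -9) = 36)
Function('w')(g, t) = Pow(21, Rational(1, 2)) (Function('w')(g, t) = Pow(Add(36, -15), Rational(1, 2)) = Pow(21, Rational(1, 2)))
Mul(-1, Add(867, Mul(1018, Function('w')(20, 8)))) = Mul(-1, Add(867, Mul(1018, Pow(21, Rational(1, 2))))) = Add(-867, Mul(-1018, Pow(21, Rational(1, 2))))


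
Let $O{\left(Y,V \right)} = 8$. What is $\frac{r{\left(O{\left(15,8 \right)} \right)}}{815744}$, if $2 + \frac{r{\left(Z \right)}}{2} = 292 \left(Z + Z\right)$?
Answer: $\frac{2335}{203936} \approx 0.01145$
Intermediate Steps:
$r{\left(Z \right)} = -4 + 1168 Z$ ($r{\left(Z \right)} = -4 + 2 \cdot 292 \left(Z + Z\right) = -4 + 2 \cdot 292 \cdot 2 Z = -4 + 2 \cdot 584 Z = -4 + 1168 Z$)
$\frac{r{\left(O{\left(15,8 \right)} \right)}}{815744} = \frac{-4 + 1168 \cdot 8}{815744} = \left(-4 + 9344\right) \frac{1}{815744} = 9340 \cdot \frac{1}{815744} = \frac{2335}{203936}$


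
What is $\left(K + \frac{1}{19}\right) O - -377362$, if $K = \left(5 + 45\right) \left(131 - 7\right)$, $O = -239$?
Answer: $- \frac{20984561}{19} \approx -1.1045 \cdot 10^{6}$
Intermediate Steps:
$K = 6200$ ($K = 50 \cdot 124 = 6200$)
$\left(K + \frac{1}{19}\right) O - -377362 = \left(6200 + \frac{1}{19}\right) \left(-239\right) - -377362 = \left(6200 + \frac{1}{19}\right) \left(-239\right) + 377362 = \frac{117801}{19} \left(-239\right) + 377362 = - \frac{28154439}{19} + 377362 = - \frac{20984561}{19}$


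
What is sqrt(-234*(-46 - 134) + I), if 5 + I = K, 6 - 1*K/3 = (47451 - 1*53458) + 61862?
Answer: 2*I*sqrt(31358) ≈ 354.16*I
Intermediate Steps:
K = -167547 (K = 18 - 3*((47451 - 1*53458) + 61862) = 18 - 3*((47451 - 53458) + 61862) = 18 - 3*(-6007 + 61862) = 18 - 3*55855 = 18 - 167565 = -167547)
I = -167552 (I = -5 - 167547 = -167552)
sqrt(-234*(-46 - 134) + I) = sqrt(-234*(-46 - 134) - 167552) = sqrt(-234*(-180) - 167552) = sqrt(42120 - 167552) = sqrt(-125432) = 2*I*sqrt(31358)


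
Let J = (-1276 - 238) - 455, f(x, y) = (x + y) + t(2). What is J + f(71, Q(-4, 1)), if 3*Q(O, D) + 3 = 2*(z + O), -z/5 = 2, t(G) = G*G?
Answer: -5713/3 ≈ -1904.3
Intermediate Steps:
t(G) = G**2
z = -10 (z = -5*2 = -10)
Q(O, D) = -23/3 + 2*O/3 (Q(O, D) = -1 + (2*(-10 + O))/3 = -1 + (-20 + 2*O)/3 = -1 + (-20/3 + 2*O/3) = -23/3 + 2*O/3)
f(x, y) = 4 + x + y (f(x, y) = (x + y) + 2**2 = (x + y) + 4 = 4 + x + y)
J = -1969 (J = -1514 - 455 = -1969)
J + f(71, Q(-4, 1)) = -1969 + (4 + 71 + (-23/3 + (2/3)*(-4))) = -1969 + (4 + 71 + (-23/3 - 8/3)) = -1969 + (4 + 71 - 31/3) = -1969 + 194/3 = -5713/3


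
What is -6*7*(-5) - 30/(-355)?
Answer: 14916/71 ≈ 210.08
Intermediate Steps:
-6*7*(-5) - 30/(-355) = -42*(-5) - 30*(-1)/355 = 210 - 1*(-6/71) = 210 + 6/71 = 14916/71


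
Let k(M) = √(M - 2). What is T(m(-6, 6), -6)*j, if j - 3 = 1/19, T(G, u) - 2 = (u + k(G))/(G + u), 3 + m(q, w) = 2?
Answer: 1160/133 - 58*I*√3/133 ≈ 8.7218 - 0.75533*I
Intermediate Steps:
m(q, w) = -1 (m(q, w) = -3 + 2 = -1)
k(M) = √(-2 + M)
T(G, u) = 2 + (u + √(-2 + G))/(G + u)
j = 58/19 (j = 3 + 1/19 = 58/19 ≈ 3.0526)
T(m(-6, 6), -6)*j = ((√(-2 - 1) + 2*(-1) + 3*(-6))/(-1 - 6))*(58/19) = ((√(-3) - 2 - 18)/(-7))*(58/19) = -(I*√3 - 2 - 18)/7*(58/19) = -(-20 + I*√3)/7*(58/19) = (20/7 - I*√3/7)*(58/19) = 1160/133 - 58*I*√3/133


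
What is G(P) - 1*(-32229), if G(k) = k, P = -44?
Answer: 32185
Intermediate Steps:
G(P) - 1*(-32229) = -44 - 1*(-32229) = -44 + 32229 = 32185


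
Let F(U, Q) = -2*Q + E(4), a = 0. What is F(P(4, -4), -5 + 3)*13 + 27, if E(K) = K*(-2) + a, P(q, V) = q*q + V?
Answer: -25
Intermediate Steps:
P(q, V) = V + q**2 (P(q, V) = q**2 + V = V + q**2)
E(K) = -2*K (E(K) = K*(-2) + 0 = -2*K + 0 = -2*K)
F(U, Q) = -8 - 2*Q (F(U, Q) = -2*Q - 2*4 = -2*Q - 8 = -8 - 2*Q)
F(P(4, -4), -5 + 3)*13 + 27 = (-8 - 2*(-5 + 3))*13 + 27 = (-8 - 2*(-2))*13 + 27 = (-8 + 4)*13 + 27 = -4*13 + 27 = -52 + 27 = -25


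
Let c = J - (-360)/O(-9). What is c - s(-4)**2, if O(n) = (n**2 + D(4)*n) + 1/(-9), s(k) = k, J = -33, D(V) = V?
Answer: -4139/101 ≈ -40.980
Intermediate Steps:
O(n) = -1/9 + n**2 + 4*n (O(n) = (n**2 + 4*n) + 1/(-9) = (n**2 + 4*n) - 1/9 = -1/9 + n**2 + 4*n)
c = -2523/101 (c = -33 - (-360)/(-1/9 + (-9)**2 + 4*(-9)) = -33 - (-360)/(-1/9 + 81 - 36) = -33 - (-360)/404/9 = -33 - (-360)*9/404 = -33 - 18*(-45/101) = -33 + 810/101 = -2523/101 ≈ -24.980)
c - s(-4)**2 = -2523/101 - 1*(-4)**2 = -2523/101 - 1*16 = -2523/101 - 16 = -4139/101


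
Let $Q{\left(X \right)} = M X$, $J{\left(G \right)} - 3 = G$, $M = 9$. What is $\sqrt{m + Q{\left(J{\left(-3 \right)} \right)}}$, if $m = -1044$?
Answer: $6 i \sqrt{29} \approx 32.311 i$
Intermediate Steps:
$J{\left(G \right)} = 3 + G$
$Q{\left(X \right)} = 9 X$
$\sqrt{m + Q{\left(J{\left(-3 \right)} \right)}} = \sqrt{-1044 + 9 \left(3 - 3\right)} = \sqrt{-1044 + 9 \cdot 0} = \sqrt{-1044 + 0} = \sqrt{-1044} = 6 i \sqrt{29}$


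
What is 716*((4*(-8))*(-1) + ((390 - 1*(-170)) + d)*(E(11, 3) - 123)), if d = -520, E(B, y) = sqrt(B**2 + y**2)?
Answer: -3499808 + 28640*sqrt(130) ≈ -3.1733e+6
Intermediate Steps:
716*((4*(-8))*(-1) + ((390 - 1*(-170)) + d)*(E(11, 3) - 123)) = 716*((4*(-8))*(-1) + ((390 - 1*(-170)) - 520)*(sqrt(11**2 + 3**2) - 123)) = 716*(-32*(-1) + ((390 + 170) - 520)*(sqrt(121 + 9) - 123)) = 716*(32 + (560 - 520)*(sqrt(130) - 123)) = 716*(32 + 40*(-123 + sqrt(130))) = 716*(32 + (-4920 + 40*sqrt(130))) = 716*(-4888 + 40*sqrt(130)) = -3499808 + 28640*sqrt(130)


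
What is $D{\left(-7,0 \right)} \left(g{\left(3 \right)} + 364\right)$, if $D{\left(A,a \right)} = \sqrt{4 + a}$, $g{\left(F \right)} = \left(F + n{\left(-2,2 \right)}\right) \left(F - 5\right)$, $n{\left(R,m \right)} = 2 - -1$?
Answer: $704$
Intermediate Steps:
$n{\left(R,m \right)} = 3$ ($n{\left(R,m \right)} = 2 + 1 = 3$)
$g{\left(F \right)} = \left(-5 + F\right) \left(3 + F\right)$ ($g{\left(F \right)} = \left(F + 3\right) \left(F - 5\right) = \left(3 + F\right) \left(-5 + F\right) = \left(-5 + F\right) \left(3 + F\right)$)
$D{\left(-7,0 \right)} \left(g{\left(3 \right)} + 364\right) = \sqrt{4 + 0} \left(\left(-15 + 3^{2} - 6\right) + 364\right) = \sqrt{4} \left(\left(-15 + 9 - 6\right) + 364\right) = 2 \left(-12 + 364\right) = 2 \cdot 352 = 704$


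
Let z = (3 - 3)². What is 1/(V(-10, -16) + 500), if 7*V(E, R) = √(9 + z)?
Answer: 7/3503 ≈ 0.0019983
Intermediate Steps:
z = 0 (z = 0² = 0)
V(E, R) = 3/7 (V(E, R) = √(9 + 0)/7 = √9/7 = (⅐)*3 = 3/7)
1/(V(-10, -16) + 500) = 1/(3/7 + 500) = 1/(3503/7) = 7/3503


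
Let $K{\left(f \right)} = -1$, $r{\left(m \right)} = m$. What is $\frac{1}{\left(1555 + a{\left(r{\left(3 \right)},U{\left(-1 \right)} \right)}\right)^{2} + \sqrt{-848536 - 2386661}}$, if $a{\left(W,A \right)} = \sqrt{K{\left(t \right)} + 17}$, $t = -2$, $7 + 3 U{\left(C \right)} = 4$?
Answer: $\frac{2430481}{5907241126558} - \frac{i \sqrt{3235197}}{5907241126558} \approx 4.1144 \cdot 10^{-7} - 3.0448 \cdot 10^{-10} i$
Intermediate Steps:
$U{\left(C \right)} = -1$ ($U{\left(C \right)} = - \frac{7}{3} + \frac{1}{3} \cdot 4 = - \frac{7}{3} + \frac{4}{3} = -1$)
$a{\left(W,A \right)} = 4$ ($a{\left(W,A \right)} = \sqrt{-1 + 17} = \sqrt{16} = 4$)
$\frac{1}{\left(1555 + a{\left(r{\left(3 \right)},U{\left(-1 \right)} \right)}\right)^{2} + \sqrt{-848536 - 2386661}} = \frac{1}{\left(1555 + 4\right)^{2} + \sqrt{-848536 - 2386661}} = \frac{1}{1559^{2} + \sqrt{-3235197}} = \frac{1}{2430481 + i \sqrt{3235197}}$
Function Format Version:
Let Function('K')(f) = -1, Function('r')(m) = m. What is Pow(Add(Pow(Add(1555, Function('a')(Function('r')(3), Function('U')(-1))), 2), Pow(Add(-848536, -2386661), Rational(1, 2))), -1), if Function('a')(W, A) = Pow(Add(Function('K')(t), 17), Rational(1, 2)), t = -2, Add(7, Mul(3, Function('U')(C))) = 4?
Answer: Add(Rational(2430481, 5907241126558), Mul(Rational(-1, 5907241126558), I, Pow(3235197, Rational(1, 2)))) ≈ Add(4.1144e-7, Mul(-3.0448e-10, I))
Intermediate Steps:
Function('U')(C) = -1 (Function('U')(C) = Add(Rational(-7, 3), Mul(Rational(1, 3), 4)) = Add(Rational(-7, 3), Rational(4, 3)) = -1)
Function('a')(W, A) = 4 (Function('a')(W, A) = Pow(Add(-1, 17), Rational(1, 2)) = Pow(16, Rational(1, 2)) = 4)
Pow(Add(Pow(Add(1555, Function('a')(Function('r')(3), Function('U')(-1))), 2), Pow(Add(-848536, -2386661), Rational(1, 2))), -1) = Pow(Add(Pow(Add(1555, 4), 2), Pow(Add(-848536, -2386661), Rational(1, 2))), -1) = Pow(Add(Pow(1559, 2), Pow(-3235197, Rational(1, 2))), -1) = Pow(Add(2430481, Mul(I, Pow(3235197, Rational(1, 2)))), -1)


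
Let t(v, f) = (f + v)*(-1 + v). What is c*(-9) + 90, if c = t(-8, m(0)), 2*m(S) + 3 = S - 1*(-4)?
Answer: -1035/2 ≈ -517.50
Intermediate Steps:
m(S) = ½ + S/2 (m(S) = -3/2 + (S - 1*(-4))/2 = -3/2 + (S + 4)/2 = -3/2 + (4 + S)/2 = -3/2 + (2 + S/2) = ½ + S/2)
t(v, f) = (-1 + v)*(f + v)
c = 135/2 (c = (-8)² - (½ + (½)*0) - 1*(-8) + (½ + (½)*0)*(-8) = 64 - (½ + 0) + 8 + (½ + 0)*(-8) = 64 - 1*½ + 8 + (½)*(-8) = 64 - ½ + 8 - 4 = 135/2 ≈ 67.500)
c*(-9) + 90 = (135/2)*(-9) + 90 = -1215/2 + 90 = -1035/2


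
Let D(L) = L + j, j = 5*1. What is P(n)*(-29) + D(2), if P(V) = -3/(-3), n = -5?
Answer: -22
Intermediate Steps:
P(V) = 1 (P(V) = -3*(-⅓) = 1)
j = 5
D(L) = 5 + L (D(L) = L + 5 = 5 + L)
P(n)*(-29) + D(2) = 1*(-29) + (5 + 2) = -29 + 7 = -22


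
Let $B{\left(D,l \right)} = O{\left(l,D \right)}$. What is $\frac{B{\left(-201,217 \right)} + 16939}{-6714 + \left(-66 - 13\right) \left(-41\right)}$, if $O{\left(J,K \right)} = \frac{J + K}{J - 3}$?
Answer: $- \frac{1812481}{371825} \approx -4.8746$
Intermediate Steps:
$O{\left(J,K \right)} = \frac{J + K}{-3 + J}$
$B{\left(D,l \right)} = \frac{D + l}{-3 + l}$ ($B{\left(D,l \right)} = \frac{l + D}{-3 + l} = \frac{D + l}{-3 + l}$)
$\frac{B{\left(-201,217 \right)} + 16939}{-6714 + \left(-66 - 13\right) \left(-41\right)} = \frac{\frac{-201 + 217}{-3 + 217} + 16939}{-6714 + \left(-66 - 13\right) \left(-41\right)} = \frac{\frac{1}{214} \cdot 16 + 16939}{-6714 - -3239} = \frac{\frac{1}{214} \cdot 16 + 16939}{-6714 + 3239} = \frac{\frac{8}{107} + 16939}{-3475} = \frac{1812481}{107} \left(- \frac{1}{3475}\right) = - \frac{1812481}{371825}$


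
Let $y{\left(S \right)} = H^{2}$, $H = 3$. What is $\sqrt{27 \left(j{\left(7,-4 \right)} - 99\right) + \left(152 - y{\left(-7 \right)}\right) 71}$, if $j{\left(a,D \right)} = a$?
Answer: $\sqrt{7669} \approx 87.573$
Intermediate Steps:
$y{\left(S \right)} = 9$ ($y{\left(S \right)} = 3^{2} = 9$)
$\sqrt{27 \left(j{\left(7,-4 \right)} - 99\right) + \left(152 - y{\left(-7 \right)}\right) 71} = \sqrt{27 \left(7 - 99\right) + \left(152 - 9\right) 71} = \sqrt{27 \left(-92\right) + \left(152 - 9\right) 71} = \sqrt{-2484 + 143 \cdot 71} = \sqrt{-2484 + 10153} = \sqrt{7669}$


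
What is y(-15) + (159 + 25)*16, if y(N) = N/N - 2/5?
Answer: 14723/5 ≈ 2944.6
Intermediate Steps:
y(N) = 3/5 (y(N) = 1 - 2*1/5 = 1 - 2/5 = 3/5)
y(-15) + (159 + 25)*16 = 3/5 + (159 + 25)*16 = 3/5 + 184*16 = 3/5 + 2944 = 14723/5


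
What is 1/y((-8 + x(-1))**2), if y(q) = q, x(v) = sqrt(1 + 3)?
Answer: 1/36 ≈ 0.027778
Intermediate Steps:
x(v) = 2 (x(v) = sqrt(4) = 2)
1/y((-8 + x(-1))**2) = 1/((-8 + 2)**2) = 1/((-6)**2) = 1/36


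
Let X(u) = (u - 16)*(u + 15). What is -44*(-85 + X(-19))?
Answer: -2420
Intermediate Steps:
X(u) = (-16 + u)*(15 + u)
-44*(-85 + X(-19)) = -44*(-85 + (-240 + (-19)² - 1*(-19))) = -44*(-85 + (-240 + 361 + 19)) = -44*(-85 + 140) = -44*55 = -2420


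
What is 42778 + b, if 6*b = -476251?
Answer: -219583/6 ≈ -36597.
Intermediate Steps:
b = -476251/6 (b = (⅙)*(-476251) = -476251/6 ≈ -79375.)
42778 + b = 42778 - 476251/6 = -219583/6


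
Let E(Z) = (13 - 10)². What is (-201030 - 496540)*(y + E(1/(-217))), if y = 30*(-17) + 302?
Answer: 138816430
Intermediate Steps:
y = -208 (y = -510 + 302 = -208)
E(Z) = 9 (E(Z) = 3² = 9)
(-201030 - 496540)*(y + E(1/(-217))) = (-201030 - 496540)*(-208 + 9) = -697570*(-199) = 138816430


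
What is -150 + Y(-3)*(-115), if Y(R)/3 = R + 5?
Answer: -840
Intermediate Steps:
Y(R) = 15 + 3*R (Y(R) = 3*(R + 5) = 3*(5 + R) = 15 + 3*R)
-150 + Y(-3)*(-115) = -150 + (15 + 3*(-3))*(-115) = -150 + (15 - 9)*(-115) = -150 + 6*(-115) = -150 - 690 = -840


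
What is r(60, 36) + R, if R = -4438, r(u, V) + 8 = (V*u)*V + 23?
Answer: 73337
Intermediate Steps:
r(u, V) = 15 + u*V² (r(u, V) = -8 + ((V*u)*V + 23) = -8 + (u*V² + 23) = -8 + (23 + u*V²) = 15 + u*V²)
r(60, 36) + R = (15 + 60*36²) - 4438 = (15 + 60*1296) - 4438 = (15 + 77760) - 4438 = 77775 - 4438 = 73337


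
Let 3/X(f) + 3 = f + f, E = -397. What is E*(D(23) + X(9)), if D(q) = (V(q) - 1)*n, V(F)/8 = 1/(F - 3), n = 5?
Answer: 5558/5 ≈ 1111.6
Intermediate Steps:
V(F) = 8/(-3 + F) (V(F) = 8/(F - 3) = 8/(-3 + F))
D(q) = -5 + 40/(-3 + q) (D(q) = (8/(-3 + q) - 1)*5 = (-1 + 8/(-3 + q))*5 = -5 + 40/(-3 + q))
X(f) = 3/(-3 + 2*f) (X(f) = 3/(-3 + (f + f)) = 3/(-3 + 2*f))
E*(D(23) + X(9)) = -397*(5*(11 - 1*23)/(-3 + 23) + 3/(-3 + 2*9)) = -397*(5*(11 - 23)/20 + 3/(-3 + 18)) = -397*(5*(1/20)*(-12) + 3/15) = -397*(-3 + 3*(1/15)) = -397*(-3 + ⅕) = -397*(-14/5) = 5558/5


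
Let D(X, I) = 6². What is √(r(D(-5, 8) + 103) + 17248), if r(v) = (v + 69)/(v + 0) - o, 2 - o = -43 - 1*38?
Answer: 3*√36852653/139 ≈ 131.02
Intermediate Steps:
D(X, I) = 36
o = 83 (o = 2 - (-43 - 1*38) = 2 - (-43 - 38) = 2 - 1*(-81) = 2 + 81 = 83)
r(v) = -83 + (69 + v)/v (r(v) = (v + 69)/(v + 0) - 1*83 = (69 + v)/v - 83 = -83 + (69 + v)/v)
√(r(D(-5, 8) + 103) + 17248) = √((-82 + 69/(36 + 103)) + 17248) = √((-82 + 69/139) + 17248) = √(-11329/139 + 17248) = √(2386143/139) = 3*√36852653/139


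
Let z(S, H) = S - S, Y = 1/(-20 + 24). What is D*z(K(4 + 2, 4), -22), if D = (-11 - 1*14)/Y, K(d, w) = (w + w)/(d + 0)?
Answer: 0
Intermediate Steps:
Y = 1/4 ≈ 0.25000
K(d, w) = 2*w/d (K(d, w) = (2*w)/d = 2*w/d)
z(S, H) = 0
D = -100 (D = (-11 - 1*14)/(1/4) = (-11 - 14)*4 = -25*4 = -100)
D*z(K(4 + 2, 4), -22) = -100*0 = 0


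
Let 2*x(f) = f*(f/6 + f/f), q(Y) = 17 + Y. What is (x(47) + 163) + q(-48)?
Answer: 4075/12 ≈ 339.58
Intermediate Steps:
x(f) = f*(1 + f/6)/2 (x(f) = (f*(f/6 + f/f))/2 = (f*(f*(⅙) + 1))/2 = (f*(f/6 + 1))/2 = (f*(1 + f/6))/2 = f*(1 + f/6)/2)
(x(47) + 163) + q(-48) = ((1/12)*47*(6 + 47) + 163) + (17 - 48) = ((1/12)*47*53 + 163) - 31 = (2491/12 + 163) - 31 = 4447/12 - 31 = 4075/12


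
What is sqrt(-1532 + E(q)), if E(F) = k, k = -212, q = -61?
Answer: 4*I*sqrt(109) ≈ 41.761*I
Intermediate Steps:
E(F) = -212
sqrt(-1532 + E(q)) = sqrt(-1532 - 212) = sqrt(-1744) = 4*I*sqrt(109)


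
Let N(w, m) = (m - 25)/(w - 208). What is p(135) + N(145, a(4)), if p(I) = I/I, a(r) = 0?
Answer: 88/63 ≈ 1.3968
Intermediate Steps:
N(w, m) = (-25 + m)/(-208 + w)
p(I) = 1
p(135) + N(145, a(4)) = 1 + (-25 + 0)/(-208 + 145) = 1 - 25/(-63) = 1 - 1/63*(-25) = 1 + 25/63 = 88/63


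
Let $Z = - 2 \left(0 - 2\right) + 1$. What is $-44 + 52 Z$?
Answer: $216$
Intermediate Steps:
$Z = 5$ ($Z = \left(-2\right) \left(-2\right) + 1 = 4 + 1 = 5$)
$-44 + 52 Z = -44 + 52 \cdot 5 = -44 + 260 = 216$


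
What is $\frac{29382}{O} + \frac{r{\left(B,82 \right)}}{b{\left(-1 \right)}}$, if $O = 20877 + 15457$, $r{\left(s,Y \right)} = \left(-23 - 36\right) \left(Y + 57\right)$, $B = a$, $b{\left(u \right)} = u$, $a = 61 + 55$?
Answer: $\frac{149002258}{18167} \approx 8201.8$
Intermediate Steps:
$a = 116$
$B = 116$
$r{\left(s,Y \right)} = -3363 - 59 Y$ ($r{\left(s,Y \right)} = - 59 \left(57 + Y\right) = -3363 - 59 Y$)
$O = 36334$
$\frac{29382}{O} + \frac{r{\left(B,82 \right)}}{b{\left(-1 \right)}} = \frac{29382}{36334} + \frac{-3363 - 4838}{-1} = 29382 \cdot \frac{1}{36334} + \left(-3363 - 4838\right) \left(-1\right) = \frac{14691}{18167} - -8201 = \frac{14691}{18167} + 8201 = \frac{149002258}{18167}$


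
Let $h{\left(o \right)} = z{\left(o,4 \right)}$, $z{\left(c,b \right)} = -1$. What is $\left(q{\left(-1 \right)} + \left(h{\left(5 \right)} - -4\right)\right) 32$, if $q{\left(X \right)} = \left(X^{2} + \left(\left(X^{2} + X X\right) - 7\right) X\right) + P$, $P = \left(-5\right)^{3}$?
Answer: $-3712$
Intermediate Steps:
$h{\left(o \right)} = -1$
$P = -125$
$q{\left(X \right)} = -125 + X^{2} + X \left(-7 + 2 X^{2}\right)$ ($q{\left(X \right)} = \left(X^{2} + \left(\left(X^{2} + X X\right) - 7\right) X\right) - 125 = \left(X^{2} + \left(\left(X^{2} + X^{2}\right) - 7\right) X\right) - 125 = \left(X^{2} + \left(2 X^{2} - 7\right) X\right) - 125 = \left(X^{2} + \left(-7 + 2 X^{2}\right) X\right) - 125 = \left(X^{2} + X \left(-7 + 2 X^{2}\right)\right) - 125 = -125 + X^{2} + X \left(-7 + 2 X^{2}\right)$)
$\left(q{\left(-1 \right)} + \left(h{\left(5 \right)} - -4\right)\right) 32 = \left(\left(-125 + \left(-1\right)^{2} - -7 + 2 \left(-1\right)^{3}\right) - -3\right) 32 = \left(\left(-125 + 1 + 7 + 2 \left(-1\right)\right) + \left(-1 + 4\right)\right) 32 = \left(\left(-125 + 1 + 7 - 2\right) + 3\right) 32 = \left(-119 + 3\right) 32 = \left(-116\right) 32 = -3712$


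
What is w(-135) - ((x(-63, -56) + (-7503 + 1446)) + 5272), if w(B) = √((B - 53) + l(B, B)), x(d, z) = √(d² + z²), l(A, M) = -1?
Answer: 785 - 7*√145 + 3*I*√21 ≈ 700.71 + 13.748*I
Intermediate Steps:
w(B) = √(-54 + B) (w(B) = √((B - 53) - 1) = √((-53 + B) - 1) = √(-54 + B))
w(-135) - ((x(-63, -56) + (-7503 + 1446)) + 5272) = √(-54 - 135) - ((√((-63)² + (-56)²) + (-7503 + 1446)) + 5272) = √(-189) - ((√(3969 + 3136) - 6057) + 5272) = 3*I*√21 - ((√7105 - 6057) + 5272) = 3*I*√21 - ((7*√145 - 6057) + 5272) = 3*I*√21 - ((-6057 + 7*√145) + 5272) = 3*I*√21 - (-785 + 7*√145) = 3*I*√21 + (785 - 7*√145) = 785 - 7*√145 + 3*I*√21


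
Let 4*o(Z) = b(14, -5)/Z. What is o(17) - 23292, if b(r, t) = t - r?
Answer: -1583875/68 ≈ -23292.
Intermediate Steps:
o(Z) = -19/(4*Z) (o(Z) = ((-5 - 1*14)/Z)/4 = ((-5 - 14)/Z)/4 = (-19/Z)/4 = -19/(4*Z))
o(17) - 23292 = -19/4/17 - 23292 = -19/4*1/17 - 23292 = -19/68 - 23292 = -1583875/68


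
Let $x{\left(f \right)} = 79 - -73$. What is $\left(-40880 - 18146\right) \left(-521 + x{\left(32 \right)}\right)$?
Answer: $21780594$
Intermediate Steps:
$x{\left(f \right)} = 152$ ($x{\left(f \right)} = 79 + 73 = 152$)
$\left(-40880 - 18146\right) \left(-521 + x{\left(32 \right)}\right) = \left(-40880 - 18146\right) \left(-521 + 152\right) = \left(-59026\right) \left(-369\right) = 21780594$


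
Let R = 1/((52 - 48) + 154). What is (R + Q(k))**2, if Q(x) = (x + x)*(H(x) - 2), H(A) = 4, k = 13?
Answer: 67519089/24964 ≈ 2704.7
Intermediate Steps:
Q(x) = 4*x (Q(x) = (x + x)*(4 - 2) = (2*x)*2 = 4*x)
R = 1/158 (R = 1/(4 + 154) = 1/158 ≈ 0.0063291)
(R + Q(k))**2 = (1/158 + 4*13)**2 = (1/158 + 52)**2 = (8217/158)**2 = 67519089/24964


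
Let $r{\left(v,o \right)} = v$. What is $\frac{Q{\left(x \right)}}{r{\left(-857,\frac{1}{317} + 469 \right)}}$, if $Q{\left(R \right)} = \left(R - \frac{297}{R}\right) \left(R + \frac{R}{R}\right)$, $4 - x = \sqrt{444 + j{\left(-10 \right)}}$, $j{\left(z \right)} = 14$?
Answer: $- \frac{40595}{189397} + \frac{3681 \sqrt{458}}{378794} \approx -0.0063706$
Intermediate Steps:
$x = 4 - \sqrt{458}$ ($x = 4 - \sqrt{444 + 14} = 4 - \sqrt{458} \approx -17.401$)
$Q{\left(R \right)} = \left(1 + R\right) \left(R - \frac{297}{R}\right)$ ($Q{\left(R \right)} = \left(R - \frac{297}{R}\right) \left(R + 1\right) = \left(R - \frac{297}{R}\right) \left(1 + R\right) = \left(1 + R\right) \left(R - \frac{297}{R}\right)$)
$\frac{Q{\left(x \right)}}{r{\left(-857,\frac{1}{317} + 469 \right)}} = \frac{-297 + \left(4 - \sqrt{458}\right) + \left(4 - \sqrt{458}\right)^{2} - \frac{297}{4 - \sqrt{458}}}{-857} = \left(-293 + \left(4 - \sqrt{458}\right)^{2} - \sqrt{458} - \frac{297}{4 - \sqrt{458}}\right) \left(- \frac{1}{857}\right) = \frac{293}{857} - \frac{\left(4 - \sqrt{458}\right)^{2}}{857} + \frac{\sqrt{458}}{857} + \frac{297}{857 \left(4 - \sqrt{458}\right)}$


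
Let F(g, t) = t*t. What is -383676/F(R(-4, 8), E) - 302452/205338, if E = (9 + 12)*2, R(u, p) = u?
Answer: -52458193/239561 ≈ -218.98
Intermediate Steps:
E = 42 (E = 21*2 = 42)
F(g, t) = t²
-383676/F(R(-4, 8), E) - 302452/205338 = -383676/(42²) - 302452/205338 = -383676/1764 - 302452*1/205338 = -383676*1/1764 - 151226/102669 = -31973/147 - 151226/102669 = -52458193/239561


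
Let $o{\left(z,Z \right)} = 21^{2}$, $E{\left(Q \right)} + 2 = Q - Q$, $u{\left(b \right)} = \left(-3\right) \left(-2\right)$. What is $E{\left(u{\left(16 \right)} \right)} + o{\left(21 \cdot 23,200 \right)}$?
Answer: $439$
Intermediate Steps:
$u{\left(b \right)} = 6$
$E{\left(Q \right)} = -2$ ($E{\left(Q \right)} = -2 + \left(Q - Q\right) = -2 + 0 = -2$)
$o{\left(z,Z \right)} = 441$
$E{\left(u{\left(16 \right)} \right)} + o{\left(21 \cdot 23,200 \right)} = -2 + 441 = 439$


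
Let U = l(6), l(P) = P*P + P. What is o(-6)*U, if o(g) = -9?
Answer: -378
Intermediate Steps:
l(P) = P + P² (l(P) = P² + P = P + P²)
U = 42 (U = 6*(1 + 6) = 6*7 = 42)
o(-6)*U = -9*42 = -378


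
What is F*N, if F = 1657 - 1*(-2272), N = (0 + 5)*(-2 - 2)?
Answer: -78580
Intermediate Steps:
N = -20 (N = 5*(-4) = -20)
F = 3929 (F = 1657 + 2272 = 3929)
F*N = 3929*(-20) = -78580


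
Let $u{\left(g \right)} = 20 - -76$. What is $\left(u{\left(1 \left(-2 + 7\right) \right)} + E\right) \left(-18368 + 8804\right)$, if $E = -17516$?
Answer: $166604880$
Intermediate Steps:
$u{\left(g \right)} = 96$ ($u{\left(g \right)} = 20 + 76 = 96$)
$\left(u{\left(1 \left(-2 + 7\right) \right)} + E\right) \left(-18368 + 8804\right) = \left(96 - 17516\right) \left(-18368 + 8804\right) = \left(-17420\right) \left(-9564\right) = 166604880$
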